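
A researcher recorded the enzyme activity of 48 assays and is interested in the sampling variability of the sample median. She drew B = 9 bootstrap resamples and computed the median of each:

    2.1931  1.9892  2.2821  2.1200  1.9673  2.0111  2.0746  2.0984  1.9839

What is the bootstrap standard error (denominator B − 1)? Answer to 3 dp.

SE* = 0.106

Bootstrap SE is the standard deviation of the 9 replicate medians.
Mean of replicates: (2.1931 + 1.9892 + 2.2821 + 2.1200 + 1.9673 + 2.0111 + 2.0746 + 2.0984 + 1.9839) / 9 = 18.71970 / 9 = 2.07997
Sum of squared deviations: (+0.11313)² + (−0.09077)² + (+0.20213)² + (+0.04003)² + (−0.11267)² + (−0.06887)² + (−0.00537)² + (+0.01843)² + (−0.09607)² = 0.09053
Variance = 0.09053 / 8 = 0.01132
SE* = √0.01132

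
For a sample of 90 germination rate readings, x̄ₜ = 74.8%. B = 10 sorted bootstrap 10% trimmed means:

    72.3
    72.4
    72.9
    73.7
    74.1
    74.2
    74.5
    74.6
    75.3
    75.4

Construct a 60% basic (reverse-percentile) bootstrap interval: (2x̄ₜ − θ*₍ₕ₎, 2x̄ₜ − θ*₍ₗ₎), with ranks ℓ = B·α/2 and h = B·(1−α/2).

(75.0, 77.2)

Percentile endpoints at ranks 2 and 8: θ*₍2₎ = 72.4, θ*₍8₎ = 74.6.
Basic interval reflects these around x̄ₜ:
  lower = 2 × 74.8 − 74.6 = 75.0
  upper = 2 × 74.8 − 72.4 = 77.2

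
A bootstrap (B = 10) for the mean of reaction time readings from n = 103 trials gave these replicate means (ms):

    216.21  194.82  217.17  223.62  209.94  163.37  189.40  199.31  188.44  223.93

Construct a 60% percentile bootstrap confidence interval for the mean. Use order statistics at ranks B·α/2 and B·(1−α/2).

(188.44, 217.17)

Sorted replicates: 163.37, 188.44, 189.40, 194.82, 199.31, 209.94, 216.21, 217.17, 223.62, 223.93
α = 0.40; lower rank = 10 × 0.200 = 2; upper rank = 10 × 0.800 = 8.
The 2nd smallest replicate is 188.44; the 8th is 217.17.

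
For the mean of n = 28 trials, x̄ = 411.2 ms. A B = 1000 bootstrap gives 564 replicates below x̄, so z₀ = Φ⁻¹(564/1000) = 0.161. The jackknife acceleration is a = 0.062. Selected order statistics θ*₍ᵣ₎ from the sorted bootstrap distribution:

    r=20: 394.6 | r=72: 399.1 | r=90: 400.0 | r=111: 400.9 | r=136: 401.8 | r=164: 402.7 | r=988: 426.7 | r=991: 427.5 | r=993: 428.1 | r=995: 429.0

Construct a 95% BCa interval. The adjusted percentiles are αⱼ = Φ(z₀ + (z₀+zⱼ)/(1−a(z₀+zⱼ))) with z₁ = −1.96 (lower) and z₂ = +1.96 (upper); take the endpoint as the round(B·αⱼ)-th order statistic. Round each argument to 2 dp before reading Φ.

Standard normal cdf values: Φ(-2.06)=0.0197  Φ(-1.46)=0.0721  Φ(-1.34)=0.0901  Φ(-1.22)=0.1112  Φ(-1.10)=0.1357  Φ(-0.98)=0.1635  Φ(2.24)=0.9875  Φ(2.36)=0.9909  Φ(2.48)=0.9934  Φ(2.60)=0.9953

(399.1, 429.0)

Lower: z₀ + z₁ = 0.161 + (-1.960) = -1.799; 1 − a(z₀+z₁) = 1 − (0.062)(-1.799) = 1.1115; argument = 0.161 + (-1.799)/1.1115 = -1.4575 → -1.46.
α₁ = Φ(-1.46) = 0.0721; rank = round(1000 × 0.0721) = 72; θ*₍72₎ = 399.1.
Upper: z₀ + z₂ = 2.121; 1 − a(z₀+z₂) = 0.8685; argument = 2.6031 → 2.60; α₂ = 0.9953; rank = 995; θ*₍995₎ = 429.0.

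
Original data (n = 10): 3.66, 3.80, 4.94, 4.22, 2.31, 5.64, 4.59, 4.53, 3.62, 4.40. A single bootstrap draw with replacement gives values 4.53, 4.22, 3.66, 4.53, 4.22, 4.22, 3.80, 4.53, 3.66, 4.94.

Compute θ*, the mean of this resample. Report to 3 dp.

Mean = (4.53 + 4.22 + 3.66 + 4.53 + 4.22 + 4.22 + 3.80 + 4.53 + 3.66 + 4.94) / 10 = 42.310 / 10 = 4.231

θ* = 4.231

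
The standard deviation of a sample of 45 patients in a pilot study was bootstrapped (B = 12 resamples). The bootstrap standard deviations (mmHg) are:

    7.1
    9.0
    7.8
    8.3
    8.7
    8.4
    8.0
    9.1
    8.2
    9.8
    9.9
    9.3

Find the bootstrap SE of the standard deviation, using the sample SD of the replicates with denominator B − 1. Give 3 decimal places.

SE* = 0.829

Bootstrap SE is the standard deviation of the 12 replicate standard deviations.
Mean of replicates: (7.1 + 9.0 + 7.8 + 8.3 + 8.7 + 8.4 + 8.0 + 9.1 + 8.2 + 9.8 + 9.9 + 9.3) / 12 = 103.6000 / 12 = 8.6333
Sum of squared deviations: (−1.5333)² + (+0.3667)² + (−0.8333)² + (−0.3333)² + (+0.0667)² + (−0.2333)² + (−0.6333)² + (+0.4667)² + (−0.4333)² + (+1.1667)² + (+1.2667)² + (+0.6667)² = 7.5667
Variance = 7.5667 / 11 = 0.6879
SE* = √0.6879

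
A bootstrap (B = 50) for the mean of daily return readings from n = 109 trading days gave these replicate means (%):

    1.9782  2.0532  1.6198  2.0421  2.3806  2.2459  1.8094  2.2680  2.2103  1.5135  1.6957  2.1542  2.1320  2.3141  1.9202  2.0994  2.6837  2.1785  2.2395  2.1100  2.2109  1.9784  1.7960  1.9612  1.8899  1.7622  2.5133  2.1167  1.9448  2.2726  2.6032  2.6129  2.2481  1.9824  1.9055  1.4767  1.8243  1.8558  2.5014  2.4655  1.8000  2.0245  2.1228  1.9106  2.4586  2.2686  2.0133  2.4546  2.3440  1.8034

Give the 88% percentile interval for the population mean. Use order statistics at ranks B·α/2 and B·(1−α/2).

Sorted replicates: 1.4767, 1.5135, 1.6198, 1.6957, 1.7622, 1.7960, 1.8000, 1.8034, 1.8094, 1.8243, 1.8558, 1.8899, 1.9055, 1.9106, 1.9202, 1.9448, 1.9612, 1.9782, 1.9784, 1.9824, 2.0133, 2.0245, 2.0421, 2.0532, 2.0994, 2.1100, 2.1167, 2.1228, 2.1320, 2.1542, 2.1785, 2.2103, 2.2109, 2.2395, 2.2459, 2.2481, 2.2680, 2.2686, 2.2726, 2.3141, 2.3440, 2.3806, 2.4546, 2.4586, 2.4655, 2.5014, 2.5133, 2.6032, 2.6129, 2.6837
α = 0.12; lower rank = 50 × 0.060 = 3; upper rank = 50 × 0.940 = 47.
The 3rd smallest replicate is 1.6198; the 47th is 2.5133.

(1.6198, 2.5133)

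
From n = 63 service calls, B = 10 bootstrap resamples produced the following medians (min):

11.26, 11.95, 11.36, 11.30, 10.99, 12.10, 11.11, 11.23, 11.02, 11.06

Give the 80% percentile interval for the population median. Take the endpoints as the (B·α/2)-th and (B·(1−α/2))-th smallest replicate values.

(10.99, 11.95)

Sorted replicates: 10.99, 11.02, 11.06, 11.11, 11.23, 11.26, 11.30, 11.36, 11.95, 12.10
α = 0.20; lower rank = 10 × 0.100 = 1; upper rank = 10 × 0.900 = 9.
The 1st smallest replicate is 10.99; the 9th is 11.95.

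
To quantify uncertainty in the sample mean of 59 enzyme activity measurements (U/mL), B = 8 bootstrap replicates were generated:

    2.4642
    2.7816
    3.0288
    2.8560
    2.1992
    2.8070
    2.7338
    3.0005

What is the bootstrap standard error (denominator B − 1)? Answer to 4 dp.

Bootstrap SE is the standard deviation of the 8 replicate means.
Mean of replicates: (2.4642 + 2.7816 + 3.0288 + 2.8560 + 2.1992 + 2.8070 + 2.7338 + 3.0005) / 8 = 21.87110 / 8 = 2.73389
Sum of squared deviations: (−0.26969)² + (+0.04771)² + (+0.29491)² + (+0.12211)² + (−0.53469)² + (+0.07311)² + (−0.00009)² + (+0.26661)² = 0.53921
Variance = 0.53921 / 7 = 0.07703
SE* = √0.07703

SE* = 0.2775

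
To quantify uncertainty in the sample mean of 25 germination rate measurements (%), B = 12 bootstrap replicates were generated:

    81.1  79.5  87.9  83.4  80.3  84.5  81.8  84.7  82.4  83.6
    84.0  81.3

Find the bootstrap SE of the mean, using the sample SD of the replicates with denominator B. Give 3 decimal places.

SE* = 2.205

Bootstrap SE is the standard deviation of the 12 replicate means.
Mean of replicates: (81.1 + 79.5 + 87.9 + 83.4 + 80.3 + 84.5 + 81.8 + 84.7 + 82.4 + 83.6 + 84.0 + 81.3) / 12 = 994.5000 / 12 = 82.8750
Sum of squared deviations: (−1.7750)² + (−3.3750)² + (+5.0250)² + (+0.5250)² + (−2.5750)² + (+1.6250)² + (−1.0750)² + (+1.8250)² + (−0.4750)² + (+0.7250)² + (+1.1250)² + (−1.5750)² = 58.3225
Variance = 58.3225 / 12 = 4.8602
SE* = √4.8602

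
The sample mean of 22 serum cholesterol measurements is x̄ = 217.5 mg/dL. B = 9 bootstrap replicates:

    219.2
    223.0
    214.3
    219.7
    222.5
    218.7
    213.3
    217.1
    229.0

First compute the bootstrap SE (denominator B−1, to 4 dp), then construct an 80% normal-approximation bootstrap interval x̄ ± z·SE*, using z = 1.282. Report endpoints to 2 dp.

(211.36, 223.64)

Mean of replicates = 219.6444; sum of squared deviations = 183.3222; SE* = √(183.3222/8) = 4.7870
Margin = 1.282 × 4.7870 = 6.137
Interval: 217.5 ± 6.137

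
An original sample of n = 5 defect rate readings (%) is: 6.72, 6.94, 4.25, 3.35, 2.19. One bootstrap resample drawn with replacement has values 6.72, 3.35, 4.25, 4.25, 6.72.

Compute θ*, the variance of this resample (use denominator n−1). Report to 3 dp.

Mean = 5.0580; sum of squared deviations = 9.7475
s² = 9.7475 / 4 = 2.4369

θ* = 2.437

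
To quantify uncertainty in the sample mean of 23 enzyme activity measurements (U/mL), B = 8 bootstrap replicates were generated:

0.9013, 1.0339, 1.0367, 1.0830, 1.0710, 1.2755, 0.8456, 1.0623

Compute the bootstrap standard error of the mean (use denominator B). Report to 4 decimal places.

SE* = 0.1203

Bootstrap SE is the standard deviation of the 8 replicate means.
Mean of replicates: (0.9013 + 1.0339 + 1.0367 + 1.0830 + 1.0710 + 1.2755 + 0.8456 + 1.0623) / 8 = 8.30930 / 8 = 1.03866
Sum of squared deviations: (−0.13736)² + (−0.00476)² + (−0.00196)² + (+0.04434)² + (+0.03234)² + (+0.23684)² + (−0.19306)² + (+0.02364)² = 0.11583
Variance = 0.11583 / 8 = 0.01448
SE* = √0.01448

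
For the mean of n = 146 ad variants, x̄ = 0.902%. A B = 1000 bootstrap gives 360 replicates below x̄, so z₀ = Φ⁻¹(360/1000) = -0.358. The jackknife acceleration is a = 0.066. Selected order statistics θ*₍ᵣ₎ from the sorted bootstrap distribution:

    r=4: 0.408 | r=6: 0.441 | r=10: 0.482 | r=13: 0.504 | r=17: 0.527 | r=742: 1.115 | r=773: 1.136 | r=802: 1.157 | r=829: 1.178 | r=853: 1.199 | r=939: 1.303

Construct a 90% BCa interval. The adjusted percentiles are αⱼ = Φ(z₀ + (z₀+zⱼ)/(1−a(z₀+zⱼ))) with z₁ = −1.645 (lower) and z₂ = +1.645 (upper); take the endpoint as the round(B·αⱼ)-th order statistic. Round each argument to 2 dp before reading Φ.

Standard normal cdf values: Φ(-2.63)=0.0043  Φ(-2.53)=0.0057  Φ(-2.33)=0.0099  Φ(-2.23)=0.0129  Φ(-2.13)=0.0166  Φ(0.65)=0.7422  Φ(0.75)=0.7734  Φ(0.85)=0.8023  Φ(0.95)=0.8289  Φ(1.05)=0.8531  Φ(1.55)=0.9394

(0.527, 1.199)

Lower: z₀ + z₁ = -0.358 + (-1.645) = -2.003; 1 − a(z₀+z₁) = 1 − (0.066)(-2.003) = 1.1322; argument = -0.358 + (-2.003)/1.1322 = -2.1271 → -2.13.
α₁ = Φ(-2.13) = 0.0166; rank = round(1000 × 0.0166) = 17; θ*₍17₎ = 0.527.
Upper: z₀ + z₂ = 1.287; 1 − a(z₀+z₂) = 0.9151; argument = 1.0485 → 1.05; α₂ = 0.8531; rank = 853; θ*₍853₎ = 1.199.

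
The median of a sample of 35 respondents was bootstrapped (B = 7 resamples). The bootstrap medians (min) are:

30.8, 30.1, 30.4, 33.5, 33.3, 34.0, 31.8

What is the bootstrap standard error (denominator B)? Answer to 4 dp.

SE* = 1.4923

Bootstrap SE is the standard deviation of the 7 replicate medians.
Mean of replicates: (30.8 + 30.1 + 30.4 + 33.5 + 33.3 + 34.0 + 31.8) / 7 = 223.90000 / 7 = 31.98571
Sum of squared deviations: (−1.18571)² + (−1.88571)² + (−1.58571)² + (+1.51429)² + (+1.31429)² + (+2.01429)² + (−0.18571)² = 15.58857
Variance = 15.58857 / 7 = 2.22694
SE* = √2.22694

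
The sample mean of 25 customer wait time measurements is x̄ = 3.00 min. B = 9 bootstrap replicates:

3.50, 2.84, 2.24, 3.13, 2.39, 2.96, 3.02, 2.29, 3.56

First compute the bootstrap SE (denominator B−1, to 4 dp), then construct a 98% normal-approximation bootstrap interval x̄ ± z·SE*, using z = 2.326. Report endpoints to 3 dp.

(1.856, 4.144)

Mean of replicates = 2.8811; sum of squared deviations = 1.9347; SE* = √(1.9347/8) = 0.4918
Margin = 2.326 × 0.4918 = 1.1439
Interval: 3.00 ± 1.1439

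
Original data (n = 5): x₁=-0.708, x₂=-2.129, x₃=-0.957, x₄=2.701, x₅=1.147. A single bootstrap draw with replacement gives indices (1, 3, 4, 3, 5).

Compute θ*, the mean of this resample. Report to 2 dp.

Resample values: -0.708, -0.957, 2.701, -0.957, 1.147.
Mean = ((-0.708) + (-0.957) + 2.701 + (-0.957) + 1.147) / 5 = 1.2260 / 5 = 0.25

θ* = 0.25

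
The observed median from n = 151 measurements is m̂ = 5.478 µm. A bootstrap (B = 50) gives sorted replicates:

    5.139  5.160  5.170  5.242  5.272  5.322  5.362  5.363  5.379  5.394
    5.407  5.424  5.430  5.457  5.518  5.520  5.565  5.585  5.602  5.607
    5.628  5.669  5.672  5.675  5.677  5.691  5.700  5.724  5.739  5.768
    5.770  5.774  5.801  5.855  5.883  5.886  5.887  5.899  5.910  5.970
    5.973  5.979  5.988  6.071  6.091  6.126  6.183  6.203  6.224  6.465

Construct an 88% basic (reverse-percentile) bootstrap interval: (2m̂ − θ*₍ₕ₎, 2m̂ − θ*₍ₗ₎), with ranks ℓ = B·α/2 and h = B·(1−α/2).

Percentile endpoints at ranks 3 and 47: θ*₍3₎ = 5.170, θ*₍47₎ = 6.183.
Basic interval reflects these around m̂:
  lower = 2 × 5.478 − 6.183 = 4.773
  upper = 2 × 5.478 − 5.170 = 5.786

(4.773, 5.786)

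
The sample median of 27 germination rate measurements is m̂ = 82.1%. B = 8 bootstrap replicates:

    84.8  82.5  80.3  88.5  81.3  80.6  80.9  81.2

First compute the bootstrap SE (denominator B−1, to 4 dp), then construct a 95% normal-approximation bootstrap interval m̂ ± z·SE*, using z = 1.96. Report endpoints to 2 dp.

(76.58, 87.62)

Mean of replicates = 82.5125; sum of squared deviations = 55.4288; SE* = √(55.4288/7) = 2.8140
Margin = 1.96 × 2.8140 = 5.515
Interval: 82.1 ± 5.515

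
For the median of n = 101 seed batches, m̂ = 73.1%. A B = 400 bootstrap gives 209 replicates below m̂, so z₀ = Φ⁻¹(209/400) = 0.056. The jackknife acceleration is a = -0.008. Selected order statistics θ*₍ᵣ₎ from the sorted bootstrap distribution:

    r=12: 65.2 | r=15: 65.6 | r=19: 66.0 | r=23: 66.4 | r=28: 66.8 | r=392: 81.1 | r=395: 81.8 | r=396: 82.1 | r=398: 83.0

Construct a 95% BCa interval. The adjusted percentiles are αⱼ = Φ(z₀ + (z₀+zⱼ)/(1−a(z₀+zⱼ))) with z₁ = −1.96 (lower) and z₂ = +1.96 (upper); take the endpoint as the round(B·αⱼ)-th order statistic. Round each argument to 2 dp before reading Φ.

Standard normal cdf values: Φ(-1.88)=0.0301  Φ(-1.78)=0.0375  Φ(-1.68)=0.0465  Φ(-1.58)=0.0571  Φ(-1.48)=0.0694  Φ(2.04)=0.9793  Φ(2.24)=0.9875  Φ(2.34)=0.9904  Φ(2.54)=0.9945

Lower: z₀ + z₁ = 0.056 + (-1.960) = -1.904; 1 − a(z₀+z₁) = 1 − (-0.008)(-1.904) = 0.9848; argument = 0.056 + (-1.904)/0.9848 = -1.8775 → -1.88.
α₁ = Φ(-1.88) = 0.0301; rank = round(400 × 0.0301) = 12; θ*₍12₎ = 65.2.
Upper: z₀ + z₂ = 2.016; 1 − a(z₀+z₂) = 1.0161; argument = 2.0400 → 2.04; α₂ = 0.9793; rank = 392; θ*₍392₎ = 81.1.

(65.2, 81.1)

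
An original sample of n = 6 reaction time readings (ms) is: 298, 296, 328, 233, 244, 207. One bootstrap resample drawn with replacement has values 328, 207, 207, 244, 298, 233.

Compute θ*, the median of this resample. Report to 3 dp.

Sorted: 207, 207, 233, 244, 298, 328
Median = average of the two middle values = 238.500

θ* = 238.500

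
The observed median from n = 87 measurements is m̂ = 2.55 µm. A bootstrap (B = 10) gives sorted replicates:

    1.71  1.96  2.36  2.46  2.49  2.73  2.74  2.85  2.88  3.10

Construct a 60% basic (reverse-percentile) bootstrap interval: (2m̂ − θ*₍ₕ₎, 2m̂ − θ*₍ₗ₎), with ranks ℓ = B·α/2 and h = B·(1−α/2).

Percentile endpoints at ranks 2 and 8: θ*₍2₎ = 1.96, θ*₍8₎ = 2.85.
Basic interval reflects these around m̂:
  lower = 2 × 2.55 − 2.85 = 2.25
  upper = 2 × 2.55 − 1.96 = 3.14

(2.25, 3.14)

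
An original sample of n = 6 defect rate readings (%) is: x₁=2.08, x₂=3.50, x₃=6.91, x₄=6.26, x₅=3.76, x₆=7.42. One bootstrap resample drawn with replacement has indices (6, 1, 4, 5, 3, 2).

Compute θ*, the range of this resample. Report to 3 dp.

θ* = 5.340

Resample values: 7.42, 2.08, 6.26, 3.76, 6.91, 3.50.
Range = 7.42 − 2.08 = 5.340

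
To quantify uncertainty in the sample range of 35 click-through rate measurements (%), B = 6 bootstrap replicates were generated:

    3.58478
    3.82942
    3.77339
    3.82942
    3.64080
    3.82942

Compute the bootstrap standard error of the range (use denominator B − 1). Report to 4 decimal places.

Bootstrap SE is the standard deviation of the 6 replicate ranges.
Mean of replicates: (3.58478 + 3.82942 + 3.77339 + 3.82942 + 3.64080 + 3.82942) / 6 = 22.487230 / 6 = 3.747872
Sum of squared deviations: (−0.163092)² + (+0.081548)² + (+0.025518)² + (+0.081548)² + (−0.107072)² + (+0.081548)² = 0.058665
Variance = 0.058665 / 5 = 0.011733
SE* = √0.011733

SE* = 0.1083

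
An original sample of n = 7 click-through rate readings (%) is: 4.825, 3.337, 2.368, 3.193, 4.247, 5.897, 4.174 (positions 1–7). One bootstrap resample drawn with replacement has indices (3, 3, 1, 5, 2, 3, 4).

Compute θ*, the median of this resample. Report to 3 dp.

θ* = 3.193

Resample values: 2.368, 2.368, 4.825, 4.247, 3.337, 2.368, 3.193.
Sorted: 2.368, 2.368, 2.368, 3.193, 3.337, 4.247, 4.825
Median = middle value = 3.193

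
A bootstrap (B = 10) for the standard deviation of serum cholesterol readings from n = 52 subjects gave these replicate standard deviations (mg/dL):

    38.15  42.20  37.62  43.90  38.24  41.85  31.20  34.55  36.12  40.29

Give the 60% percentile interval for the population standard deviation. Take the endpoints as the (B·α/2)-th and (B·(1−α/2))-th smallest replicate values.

(34.55, 41.85)

Sorted replicates: 31.20, 34.55, 36.12, 37.62, 38.15, 38.24, 40.29, 41.85, 42.20, 43.90
α = 0.40; lower rank = 10 × 0.200 = 2; upper rank = 10 × 0.800 = 8.
The 2nd smallest replicate is 34.55; the 8th is 41.85.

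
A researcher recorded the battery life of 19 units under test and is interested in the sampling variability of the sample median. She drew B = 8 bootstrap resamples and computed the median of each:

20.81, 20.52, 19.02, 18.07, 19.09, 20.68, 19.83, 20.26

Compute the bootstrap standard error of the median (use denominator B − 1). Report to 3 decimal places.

Bootstrap SE is the standard deviation of the 8 replicate medians.
Mean of replicates: (20.81 + 20.52 + 19.02 + 18.07 + 19.09 + 20.68 + 19.83 + 20.26) / 8 = 158.2800 / 8 = 19.7850
Sum of squared deviations: (+1.0250)² + (+0.7350)² + (−0.7650)² + (−1.7150)² + (−0.6950)² + (+0.8950)² + (+0.0450)² + (+0.4750)² = 6.6290
Variance = 6.6290 / 7 = 0.9470
SE* = √0.9470

SE* = 0.973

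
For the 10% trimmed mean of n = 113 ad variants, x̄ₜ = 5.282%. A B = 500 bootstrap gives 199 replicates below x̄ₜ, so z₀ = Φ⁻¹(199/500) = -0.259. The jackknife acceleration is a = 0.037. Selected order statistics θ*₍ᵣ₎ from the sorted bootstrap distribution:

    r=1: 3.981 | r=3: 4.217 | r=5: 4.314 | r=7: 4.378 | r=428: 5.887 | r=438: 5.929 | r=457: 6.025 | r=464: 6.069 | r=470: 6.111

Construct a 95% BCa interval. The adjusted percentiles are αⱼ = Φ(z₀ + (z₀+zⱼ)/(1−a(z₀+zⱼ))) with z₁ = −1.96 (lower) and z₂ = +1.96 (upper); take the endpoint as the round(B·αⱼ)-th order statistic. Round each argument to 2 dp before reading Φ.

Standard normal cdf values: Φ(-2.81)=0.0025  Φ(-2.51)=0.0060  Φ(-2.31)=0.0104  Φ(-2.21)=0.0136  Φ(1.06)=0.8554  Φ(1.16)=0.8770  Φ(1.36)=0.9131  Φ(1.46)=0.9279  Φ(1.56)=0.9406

Lower: z₀ + z₁ = -0.259 + (-1.960) = -2.219; 1 − a(z₀+z₁) = 1 − (0.037)(-2.219) = 1.0821; argument = -0.259 + (-2.219)/1.0821 = -2.3096 → -2.31.
α₁ = Φ(-2.31) = 0.0104; rank = round(500 × 0.0104) = 5; θ*₍5₎ = 4.314.
Upper: z₀ + z₂ = 1.701; 1 − a(z₀+z₂) = 0.9371; argument = 1.5562 → 1.56; α₂ = 0.9406; rank = 470; θ*₍470₎ = 6.111.

(4.314, 6.111)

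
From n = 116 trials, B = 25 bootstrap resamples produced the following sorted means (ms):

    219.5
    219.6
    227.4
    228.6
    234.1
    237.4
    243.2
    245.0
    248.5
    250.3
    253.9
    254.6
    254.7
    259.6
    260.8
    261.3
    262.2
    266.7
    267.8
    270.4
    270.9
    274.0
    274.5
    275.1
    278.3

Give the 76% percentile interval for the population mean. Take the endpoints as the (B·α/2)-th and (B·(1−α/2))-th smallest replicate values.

α = 0.24; lower rank = 25 × 0.120 = 3; upper rank = 25 × 0.880 = 22.
The 3rd smallest replicate is 227.4; the 22nd is 274.0.

(227.4, 274.0)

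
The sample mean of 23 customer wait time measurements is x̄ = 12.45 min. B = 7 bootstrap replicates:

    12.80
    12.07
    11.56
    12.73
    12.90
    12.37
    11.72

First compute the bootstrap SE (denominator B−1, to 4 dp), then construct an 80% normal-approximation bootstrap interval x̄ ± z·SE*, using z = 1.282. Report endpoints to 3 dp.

(11.760, 13.140)

Mean of replicates = 12.3071; sum of squared deviations = 1.7363; SE* = √(1.7363/6) = 0.5380
Margin = 1.282 × 0.5380 = 0.6897
Interval: 12.45 ± 0.6897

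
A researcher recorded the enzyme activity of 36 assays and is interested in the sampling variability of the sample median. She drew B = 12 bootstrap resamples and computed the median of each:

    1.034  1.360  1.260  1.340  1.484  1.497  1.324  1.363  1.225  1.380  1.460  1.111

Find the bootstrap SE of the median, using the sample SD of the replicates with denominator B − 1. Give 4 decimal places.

Bootstrap SE is the standard deviation of the 12 replicate medians.
Mean of replicates: (1.034 + 1.360 + 1.260 + 1.340 + 1.484 + 1.497 + 1.324 + 1.363 + 1.225 + 1.380 + 1.460 + 1.111) / 12 = 15.83800 / 12 = 1.31983
Sum of squared deviations: (−0.28583)² + (+0.04017)² + (−0.05983)² + (+0.02017)² + (+0.16417)² + (+0.17717)² + (+0.00417)² + (+0.04317)² + (−0.09483)² + (+0.06017)² + (+0.14017)² + (−0.20883)² = 0.22339
Variance = 0.22339 / 11 = 0.02031
SE* = √0.02031

SE* = 0.1425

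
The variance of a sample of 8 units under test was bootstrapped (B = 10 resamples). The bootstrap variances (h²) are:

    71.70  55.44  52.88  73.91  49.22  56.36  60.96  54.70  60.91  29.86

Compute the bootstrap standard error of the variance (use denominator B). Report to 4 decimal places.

Bootstrap SE is the standard deviation of the 10 replicate variances.
Mean of replicates: (71.70 + 55.44 + 52.88 + 73.91 + 49.22 + 56.36 + 60.96 + 54.70 + 60.91 + 29.86) / 10 = 565.94000 / 10 = 56.59400
Sum of squared deviations: (+15.10600)² + (−1.15400)² + (−3.71400)² + (+17.31600)² + (−7.37400)² + (−0.23400)² + (+4.36600)² + (−1.89400)² + (+4.31600)² + (−26.73400)² = 1353.57504
Variance = 1353.57504 / 10 = 135.35750
SE* = √135.35750

SE* = 11.6343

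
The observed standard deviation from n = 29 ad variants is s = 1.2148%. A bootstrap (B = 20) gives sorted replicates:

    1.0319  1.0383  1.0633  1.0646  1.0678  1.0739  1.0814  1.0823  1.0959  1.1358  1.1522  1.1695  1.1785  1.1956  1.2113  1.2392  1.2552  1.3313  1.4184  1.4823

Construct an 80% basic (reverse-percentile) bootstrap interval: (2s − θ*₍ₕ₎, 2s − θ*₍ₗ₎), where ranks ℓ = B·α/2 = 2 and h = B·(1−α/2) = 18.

Percentile endpoints at ranks 2 and 18: θ*₍2₎ = 1.0383, θ*₍18₎ = 1.3313.
Basic interval reflects these around s:
  lower = 2 × 1.2148 − 1.3313 = 1.0983
  upper = 2 × 1.2148 − 1.0383 = 1.3913

(1.0983, 1.3913)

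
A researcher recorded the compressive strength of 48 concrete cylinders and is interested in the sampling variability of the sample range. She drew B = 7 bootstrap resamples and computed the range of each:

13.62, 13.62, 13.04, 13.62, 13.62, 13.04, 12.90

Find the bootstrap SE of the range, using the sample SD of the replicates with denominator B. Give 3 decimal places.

Bootstrap SE is the standard deviation of the 7 replicate ranges.
Mean of replicates: (13.62 + 13.62 + 13.04 + 13.62 + 13.62 + 13.04 + 12.90) / 7 = 93.4600 / 7 = 13.3514
Sum of squared deviations: (+0.2686)² + (+0.2686)² + (−0.3114)² + (+0.2686)² + (+0.2686)² + (−0.3114)² + (−0.4514)² = 0.6863
Variance = 0.6863 / 7 = 0.0980
SE* = √0.0980

SE* = 0.313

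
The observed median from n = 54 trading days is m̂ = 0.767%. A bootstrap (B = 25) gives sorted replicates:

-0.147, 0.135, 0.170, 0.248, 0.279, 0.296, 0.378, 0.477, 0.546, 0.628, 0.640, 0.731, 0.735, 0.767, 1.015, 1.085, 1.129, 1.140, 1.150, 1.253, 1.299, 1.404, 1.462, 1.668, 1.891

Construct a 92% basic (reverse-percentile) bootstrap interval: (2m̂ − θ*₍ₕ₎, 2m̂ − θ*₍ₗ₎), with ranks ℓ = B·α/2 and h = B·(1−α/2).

(-0.134, 1.681)

Percentile endpoints at ranks 1 and 24: θ*₍1₎ = -0.147, θ*₍24₎ = 1.668.
Basic interval reflects these around m̂:
  lower = 2 × 0.767 − 1.668 = -0.134
  upper = 2 × 0.767 − -0.147 = 1.681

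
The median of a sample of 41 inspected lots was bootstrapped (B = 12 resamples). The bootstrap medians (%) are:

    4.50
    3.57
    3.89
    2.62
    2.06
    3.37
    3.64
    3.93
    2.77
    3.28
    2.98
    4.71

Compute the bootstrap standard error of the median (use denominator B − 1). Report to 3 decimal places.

SE* = 0.769

Bootstrap SE is the standard deviation of the 12 replicate medians.
Mean of replicates: (4.50 + 3.57 + 3.89 + 2.62 + 2.06 + 3.37 + 3.64 + 3.93 + 2.77 + 3.28 + 2.98 + 4.71) / 12 = 41.3200 / 12 = 3.4433
Sum of squared deviations: (+1.0567)² + (+0.1267)² + (+0.4467)² + (−0.8233)² + (−1.3833)² + (−0.0733)² + (+0.1967)² + (+0.4867)² + (−0.6733)² + (−0.1633)² + (−0.4633)² + (+1.2667)² = 6.5037
Variance = 6.5037 / 11 = 0.5912
SE* = √0.5912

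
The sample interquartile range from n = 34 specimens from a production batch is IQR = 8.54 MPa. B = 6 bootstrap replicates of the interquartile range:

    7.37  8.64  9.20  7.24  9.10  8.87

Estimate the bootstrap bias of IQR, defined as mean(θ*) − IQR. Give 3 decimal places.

bias = −0.137

mean(θ*) = (7.37 + 8.64 + 9.20 + 7.24 + 9.10 + 8.87) / 6 = 8.4033
bias = 8.4033 − 8.54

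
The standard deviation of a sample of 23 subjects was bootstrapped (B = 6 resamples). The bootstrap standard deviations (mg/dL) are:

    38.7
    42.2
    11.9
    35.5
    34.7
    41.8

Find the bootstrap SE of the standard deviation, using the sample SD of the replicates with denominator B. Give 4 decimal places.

SE* = 10.3377

Bootstrap SE is the standard deviation of the 6 replicate standard deviations.
Mean of replicates: (38.7 + 42.2 + 11.9 + 35.5 + 34.7 + 41.8) / 6 = 204.80000 / 6 = 34.13333
Sum of squared deviations: (+4.56667)² + (+8.06667)² + (−22.23333)² + (+1.36667)² + (+0.56667)² + (+7.66667)² = 641.21333
Variance = 641.21333 / 6 = 106.86889
SE* = √106.86889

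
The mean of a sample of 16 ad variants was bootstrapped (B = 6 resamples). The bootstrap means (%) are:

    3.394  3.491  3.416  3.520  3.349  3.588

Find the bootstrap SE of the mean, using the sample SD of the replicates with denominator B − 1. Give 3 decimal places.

SE* = 0.089

Bootstrap SE is the standard deviation of the 6 replicate means.
Mean of replicates: (3.394 + 3.491 + 3.416 + 3.520 + 3.349 + 3.588) / 6 = 20.7580 / 6 = 3.4597
Sum of squared deviations: (−0.0657)² + (+0.0313)² + (−0.0437)² + (+0.0603)² + (−0.1107)² + (+0.1283)² = 0.0396
Variance = 0.0396 / 5 = 0.0079
SE* = √0.0079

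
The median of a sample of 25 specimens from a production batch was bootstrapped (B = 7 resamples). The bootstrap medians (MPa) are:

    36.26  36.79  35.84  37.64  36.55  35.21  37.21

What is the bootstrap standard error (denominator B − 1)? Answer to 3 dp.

SE* = 0.821

Bootstrap SE is the standard deviation of the 7 replicate medians.
Mean of replicates: (36.26 + 36.79 + 35.84 + 37.64 + 36.55 + 35.21 + 37.21) / 7 = 255.5000 / 7 = 36.5000
Sum of squared deviations: (−0.2400)² + (+0.2900)² + (−0.6600)² + (+1.1400)² + (+0.0500)² + (−1.2900)² + (+0.7100)² = 4.0476
Variance = 4.0476 / 6 = 0.6746
SE* = √0.6746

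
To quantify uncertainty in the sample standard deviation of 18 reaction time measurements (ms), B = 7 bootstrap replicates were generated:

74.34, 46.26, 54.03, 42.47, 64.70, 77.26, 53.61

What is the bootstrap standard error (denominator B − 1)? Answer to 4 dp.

Bootstrap SE is the standard deviation of the 7 replicate standard deviations.
Mean of replicates: (74.34 + 46.26 + 54.03 + 42.47 + 64.70 + 77.26 + 53.61) / 7 = 412.67000 / 7 = 58.95286
Sum of squared deviations: (+15.38714)² + (−12.69286)² + (−4.92286)² + (−16.48286)² + (+5.74714)² + (+18.30714)² + (−5.34286)² = 1090.51914
Variance = 1090.51914 / 6 = 181.75319
SE* = √181.75319

SE* = 13.4816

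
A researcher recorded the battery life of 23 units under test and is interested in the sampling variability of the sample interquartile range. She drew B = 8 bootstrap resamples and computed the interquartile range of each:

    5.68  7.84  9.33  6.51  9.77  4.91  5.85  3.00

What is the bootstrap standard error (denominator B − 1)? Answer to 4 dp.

SE* = 2.2763

Bootstrap SE is the standard deviation of the 8 replicate interquartile ranges.
Mean of replicates: (5.68 + 7.84 + 9.33 + 6.51 + 9.77 + 4.91 + 5.85 + 3.00) / 8 = 52.89000 / 8 = 6.61125
Sum of squared deviations: (−0.93125)² + (+1.22875)² + (+2.71875)² + (−0.10125)² + (+3.15875)² + (−1.70125)² + (−0.76125)² + (−3.61125)² = 36.27149
Variance = 36.27149 / 7 = 5.18164
SE* = √5.18164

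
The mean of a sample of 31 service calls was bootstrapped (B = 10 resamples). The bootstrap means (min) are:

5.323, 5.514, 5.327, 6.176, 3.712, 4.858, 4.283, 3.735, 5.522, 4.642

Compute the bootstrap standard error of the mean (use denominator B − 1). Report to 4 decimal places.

Bootstrap SE is the standard deviation of the 10 replicate means.
Mean of replicates: (5.323 + 5.514 + 5.327 + 6.176 + 3.712 + 4.858 + 4.283 + 3.735 + 5.522 + 4.642) / 10 = 49.09200 / 10 = 4.90920
Sum of squared deviations: (+0.41380)² + (+0.60480)² + (+0.41780)² + (+1.26680)² + (−1.19720)² + (−0.05120)² + (−0.62620)² + (−1.17420)² + (+0.61280)² + (−0.26720)² = 5.97005
Variance = 5.97005 / 9 = 0.66334
SE* = √0.66334

SE* = 0.8145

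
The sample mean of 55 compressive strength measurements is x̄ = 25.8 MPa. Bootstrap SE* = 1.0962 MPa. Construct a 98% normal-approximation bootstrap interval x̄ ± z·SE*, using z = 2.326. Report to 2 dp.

Margin = 2.326 × 1.0962 = 2.550
Interval: 25.8 ± 2.550

(23.25, 28.35)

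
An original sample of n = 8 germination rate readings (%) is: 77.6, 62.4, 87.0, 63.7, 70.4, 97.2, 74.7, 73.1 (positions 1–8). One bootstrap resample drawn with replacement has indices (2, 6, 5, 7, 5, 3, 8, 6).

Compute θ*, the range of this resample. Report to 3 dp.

Resample values: 62.4, 97.2, 70.4, 74.7, 70.4, 87.0, 73.1, 97.2.
Range = 97.2 − 62.4 = 34.800

θ* = 34.800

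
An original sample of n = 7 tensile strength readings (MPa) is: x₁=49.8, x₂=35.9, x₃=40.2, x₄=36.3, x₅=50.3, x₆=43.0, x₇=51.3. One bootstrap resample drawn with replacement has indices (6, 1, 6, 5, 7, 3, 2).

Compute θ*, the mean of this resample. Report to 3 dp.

θ* = 44.786

Resample values: 43.0, 49.8, 43.0, 50.3, 51.3, 40.2, 35.9.
Mean = (43.0 + 49.8 + 43.0 + 50.3 + 51.3 + 40.2 + 35.9) / 7 = 313.50 / 7 = 44.786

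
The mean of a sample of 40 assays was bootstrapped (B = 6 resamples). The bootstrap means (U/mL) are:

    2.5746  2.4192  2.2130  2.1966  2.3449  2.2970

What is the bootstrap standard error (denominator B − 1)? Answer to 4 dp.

SE* = 0.1413

Bootstrap SE is the standard deviation of the 6 replicate means.
Mean of replicates: (2.5746 + 2.4192 + 2.2130 + 2.1966 + 2.3449 + 2.2970) / 6 = 14.04530 / 6 = 2.34088
Sum of squared deviations: (+0.23372)² + (+0.07832)² + (−0.12788)² + (−0.14428)² + (+0.00402)² + (−0.04388)² = 0.09987
Variance = 0.09987 / 5 = 0.01997
SE* = √0.01997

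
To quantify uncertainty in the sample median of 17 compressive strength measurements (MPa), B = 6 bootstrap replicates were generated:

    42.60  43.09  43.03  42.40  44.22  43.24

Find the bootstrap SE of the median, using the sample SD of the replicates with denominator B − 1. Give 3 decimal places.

Bootstrap SE is the standard deviation of the 6 replicate medians.
Mean of replicates: (42.60 + 43.09 + 43.03 + 42.40 + 44.22 + 43.24) / 6 = 258.5800 / 6 = 43.0967
Sum of squared deviations: (−0.4967)² + (−0.0067)² + (−0.0667)² + (−0.6967)² + (+1.1233)² + (+0.1433)² = 2.0189
Variance = 2.0189 / 5 = 0.4038
SE* = √0.4038

SE* = 0.635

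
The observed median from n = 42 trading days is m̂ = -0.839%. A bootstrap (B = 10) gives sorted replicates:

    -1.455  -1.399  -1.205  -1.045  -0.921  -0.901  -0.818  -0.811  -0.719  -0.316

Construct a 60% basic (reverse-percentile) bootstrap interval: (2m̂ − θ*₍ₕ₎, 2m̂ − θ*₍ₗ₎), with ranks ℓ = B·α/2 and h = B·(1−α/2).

Percentile endpoints at ranks 2 and 8: θ*₍2₎ = -1.399, θ*₍8₎ = -0.811.
Basic interval reflects these around m̂:
  lower = 2 × -0.839 − -0.811 = -0.867
  upper = 2 × -0.839 − -1.399 = -0.279

(-0.867, -0.279)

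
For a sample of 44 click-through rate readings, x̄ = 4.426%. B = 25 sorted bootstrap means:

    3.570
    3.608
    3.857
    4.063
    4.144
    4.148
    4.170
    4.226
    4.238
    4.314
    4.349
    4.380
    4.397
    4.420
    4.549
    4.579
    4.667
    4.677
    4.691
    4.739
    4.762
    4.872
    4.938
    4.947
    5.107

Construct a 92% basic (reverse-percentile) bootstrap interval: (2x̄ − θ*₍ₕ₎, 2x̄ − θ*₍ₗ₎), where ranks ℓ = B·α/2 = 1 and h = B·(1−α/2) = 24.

Percentile endpoints at ranks 1 and 24: θ*₍1₎ = 3.570, θ*₍24₎ = 4.947.
Basic interval reflects these around x̄:
  lower = 2 × 4.426 − 4.947 = 3.905
  upper = 2 × 4.426 − 3.570 = 5.282

(3.905, 5.282)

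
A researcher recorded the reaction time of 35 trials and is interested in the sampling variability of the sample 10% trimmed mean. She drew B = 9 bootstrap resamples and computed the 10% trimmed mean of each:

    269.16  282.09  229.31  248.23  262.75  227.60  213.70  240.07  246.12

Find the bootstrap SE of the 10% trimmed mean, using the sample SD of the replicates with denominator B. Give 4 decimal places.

Bootstrap SE is the standard deviation of the 9 replicate 10% trimmed means.
Mean of replicates: (269.16 + 282.09 + 229.31 + 248.23 + 262.75 + 227.60 + 213.70 + 240.07 + 246.12) / 9 = 2219.03000 / 9 = 246.55889
Sum of squared deviations: (+22.60111)² + (+35.53111)² + (−17.24889)² + (+1.67111)² + (+16.19111)² + (−18.95889)² + (−32.85889)² + (−6.48889)² + (−0.43889)² = 3817.18329
Variance = 3817.18329 / 9 = 424.13148
SE* = √424.13148

SE* = 20.5945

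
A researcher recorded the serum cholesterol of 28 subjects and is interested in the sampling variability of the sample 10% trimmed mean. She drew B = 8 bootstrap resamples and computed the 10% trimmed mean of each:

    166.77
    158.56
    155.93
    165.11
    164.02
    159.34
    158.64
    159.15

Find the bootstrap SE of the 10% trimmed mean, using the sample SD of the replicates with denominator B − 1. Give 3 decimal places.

SE* = 3.830

Bootstrap SE is the standard deviation of the 8 replicate 10% trimmed means.
Mean of replicates: (166.77 + 158.56 + 155.93 + 165.11 + 164.02 + 159.34 + 158.64 + 159.15) / 8 = 1287.5200 / 8 = 160.9400
Sum of squared deviations: (+5.8300)² + (−2.3800)² + (−5.0100)² + (+4.1700)² + (+3.0800)² + (−1.6000)² + (−2.3000)² + (−1.7900)² = 102.6828
Variance = 102.6828 / 7 = 14.6690
SE* = √14.6690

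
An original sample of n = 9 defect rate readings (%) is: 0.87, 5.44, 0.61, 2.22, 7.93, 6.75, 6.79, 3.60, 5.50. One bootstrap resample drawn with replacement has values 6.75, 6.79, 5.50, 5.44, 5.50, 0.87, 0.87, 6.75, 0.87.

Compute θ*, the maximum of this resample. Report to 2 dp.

θ* = 6.79

Maximum = 6.79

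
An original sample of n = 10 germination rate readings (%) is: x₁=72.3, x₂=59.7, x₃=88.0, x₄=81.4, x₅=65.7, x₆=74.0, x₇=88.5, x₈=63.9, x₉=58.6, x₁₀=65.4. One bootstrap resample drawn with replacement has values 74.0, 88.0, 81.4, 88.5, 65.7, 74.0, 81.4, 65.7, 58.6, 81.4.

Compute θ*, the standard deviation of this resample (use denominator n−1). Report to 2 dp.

θ* = 10.06

Mean = 75.8700; sum of squared deviations = 910.5010
s² = 910.5010 / 9 = 101.1668
s = √101.1668 = 10.06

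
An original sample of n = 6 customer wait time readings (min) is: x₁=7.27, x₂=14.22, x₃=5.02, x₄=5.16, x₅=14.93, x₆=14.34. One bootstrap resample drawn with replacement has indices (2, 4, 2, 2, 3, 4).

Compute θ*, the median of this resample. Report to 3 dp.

Resample values: 14.22, 5.16, 14.22, 14.22, 5.02, 5.16.
Sorted: 5.02, 5.16, 5.16, 14.22, 14.22, 14.22
Median = average of the two middle values = 9.690

θ* = 9.690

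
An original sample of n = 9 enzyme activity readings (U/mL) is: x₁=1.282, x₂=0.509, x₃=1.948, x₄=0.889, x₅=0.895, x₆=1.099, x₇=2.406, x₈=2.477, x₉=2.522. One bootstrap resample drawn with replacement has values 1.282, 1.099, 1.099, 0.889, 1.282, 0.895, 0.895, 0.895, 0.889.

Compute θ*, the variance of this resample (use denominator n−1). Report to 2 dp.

θ* = 0.03

Mean = 1.0250; sum of squared deviations = 0.2307
s² = 0.2307 / 8 = 0.0288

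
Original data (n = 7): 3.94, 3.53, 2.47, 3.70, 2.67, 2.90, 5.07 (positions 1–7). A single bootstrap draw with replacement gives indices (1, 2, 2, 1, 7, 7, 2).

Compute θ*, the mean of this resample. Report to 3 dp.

Resample values: 3.94, 3.53, 3.53, 3.94, 5.07, 5.07, 3.53.
Mean = (3.94 + 3.53 + 3.53 + 3.94 + 5.07 + 5.07 + 3.53) / 7 = 28.610 / 7 = 4.087

θ* = 4.087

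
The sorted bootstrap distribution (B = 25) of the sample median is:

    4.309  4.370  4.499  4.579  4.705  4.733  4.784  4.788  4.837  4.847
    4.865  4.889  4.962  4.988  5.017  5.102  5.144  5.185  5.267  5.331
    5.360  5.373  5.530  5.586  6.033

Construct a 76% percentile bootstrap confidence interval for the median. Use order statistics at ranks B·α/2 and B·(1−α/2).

α = 0.24; lower rank = 25 × 0.120 = 3; upper rank = 25 × 0.880 = 22.
The 3rd smallest replicate is 4.499; the 22nd is 5.373.

(4.499, 5.373)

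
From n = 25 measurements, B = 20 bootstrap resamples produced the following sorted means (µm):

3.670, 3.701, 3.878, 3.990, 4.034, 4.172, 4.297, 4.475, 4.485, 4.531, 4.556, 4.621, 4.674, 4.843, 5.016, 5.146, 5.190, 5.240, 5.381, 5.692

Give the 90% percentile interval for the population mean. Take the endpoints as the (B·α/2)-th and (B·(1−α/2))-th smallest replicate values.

α = 0.10; lower rank = 20 × 0.050 = 1; upper rank = 20 × 0.950 = 19.
The 1st smallest replicate is 3.670; the 19th is 5.381.

(3.670, 5.381)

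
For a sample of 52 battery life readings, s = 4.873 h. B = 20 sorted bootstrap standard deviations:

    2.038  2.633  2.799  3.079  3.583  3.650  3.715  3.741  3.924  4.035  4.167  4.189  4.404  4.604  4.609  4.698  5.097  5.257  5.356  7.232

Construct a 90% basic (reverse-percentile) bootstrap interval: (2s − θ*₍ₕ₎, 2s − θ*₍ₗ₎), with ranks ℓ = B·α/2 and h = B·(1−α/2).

Percentile endpoints at ranks 1 and 19: θ*₍1₎ = 2.038, θ*₍19₎ = 5.356.
Basic interval reflects these around s:
  lower = 2 × 4.873 − 5.356 = 4.390
  upper = 2 × 4.873 − 2.038 = 7.708

(4.390, 7.708)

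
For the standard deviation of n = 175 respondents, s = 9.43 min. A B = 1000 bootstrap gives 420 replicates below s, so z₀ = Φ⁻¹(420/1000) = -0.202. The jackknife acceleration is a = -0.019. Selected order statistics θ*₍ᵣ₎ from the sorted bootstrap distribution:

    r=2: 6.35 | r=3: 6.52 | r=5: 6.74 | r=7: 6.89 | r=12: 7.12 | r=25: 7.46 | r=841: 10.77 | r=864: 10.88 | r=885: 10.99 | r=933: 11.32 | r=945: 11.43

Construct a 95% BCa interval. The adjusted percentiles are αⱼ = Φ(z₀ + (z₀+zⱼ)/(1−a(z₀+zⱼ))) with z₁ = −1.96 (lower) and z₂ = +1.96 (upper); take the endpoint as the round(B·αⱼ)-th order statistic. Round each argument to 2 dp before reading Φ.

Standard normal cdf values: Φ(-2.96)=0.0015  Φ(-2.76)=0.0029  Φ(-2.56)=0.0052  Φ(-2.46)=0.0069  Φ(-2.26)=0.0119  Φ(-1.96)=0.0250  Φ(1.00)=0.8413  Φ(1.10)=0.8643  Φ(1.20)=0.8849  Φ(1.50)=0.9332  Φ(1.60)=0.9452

Lower: z₀ + z₁ = -0.202 + (-1.960) = -2.162; 1 − a(z₀+z₁) = 1 − (-0.019)(-2.162) = 0.9589; argument = -0.202 + (-2.162)/0.9589 = -2.4566 → -2.46.
α₁ = Φ(-2.46) = 0.0069; rank = round(1000 × 0.0069) = 7; θ*₍7₎ = 6.89.
Upper: z₀ + z₂ = 1.758; 1 − a(z₀+z₂) = 1.0334; argument = 1.4992 → 1.50; α₂ = 0.9332; rank = 933; θ*₍933₎ = 11.32.

(6.89, 11.32)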